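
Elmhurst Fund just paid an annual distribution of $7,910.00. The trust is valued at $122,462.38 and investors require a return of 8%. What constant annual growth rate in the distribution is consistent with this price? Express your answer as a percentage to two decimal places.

1.45%

P = D₀(1+g)/(r−g) ⇒ P(r−g) = D₀(1+g) ⇒ g(P+D₀) = P·r − D₀
g = (P·r − D₀)/(P + D₀) = ($122,462.38×0.08 − $7,910.00) / ($122,462.38 + $7,910.00) = 0.014474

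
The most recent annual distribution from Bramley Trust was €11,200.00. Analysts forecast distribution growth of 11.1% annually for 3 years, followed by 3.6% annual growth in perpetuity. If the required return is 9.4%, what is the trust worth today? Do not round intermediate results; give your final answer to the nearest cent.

D_1 = 12443.20000
D_2 = 13824.39520
D_3 = 15358.90307
Terminal value at year 3: TV = D_3×(1+g_2)/(r−g_2) = 15911.82358/0.058 = 274341.78582
P_0 = D_1/(1+r)^1 + D_2/(1+r)^2 + D_3/(1+r)^3 + TV/(1+r)^3
    = 11374.04022 + 11550.78490 + 11730.27608 + 209527.00025 = 244182.10145

€244182.10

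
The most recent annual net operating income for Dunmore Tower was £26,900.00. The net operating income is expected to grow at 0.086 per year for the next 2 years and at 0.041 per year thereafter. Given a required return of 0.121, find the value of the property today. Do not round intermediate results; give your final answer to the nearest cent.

D_1 = 29213.40000
D_2 = 31725.75240
Terminal value at year 2: TV = D_2×(1+g_2)/(r−g_2) = 33026.50825/0.08 = 412831.35310
P_0 = D_1/(1+r)^1 + D_2/(1+r)^2 + TV/(1+r)^2
    = 26060.12489 + 25246.47246 + 328519.72290 = 379826.32025

£379826.32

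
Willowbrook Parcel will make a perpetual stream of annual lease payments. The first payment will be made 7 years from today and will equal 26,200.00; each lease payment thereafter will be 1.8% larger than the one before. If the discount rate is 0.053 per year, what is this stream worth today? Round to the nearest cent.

549114.64

Value at end of year 6: C₁ / (r − g) = 26,200.00 / (0.053 − 0.018) = 748,571.4286
Discount to today: PV = 748,571.4286 / (1 + 0.053)^6 = 748,571.4286 / 1.363233 = 549,114.64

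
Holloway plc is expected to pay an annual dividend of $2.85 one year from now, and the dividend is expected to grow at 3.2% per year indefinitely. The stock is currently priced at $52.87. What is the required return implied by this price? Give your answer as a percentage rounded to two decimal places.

P = D₁/(r − g) ⇒ r = D₁/P + g = $2.8500/$52.87 + 0.032 = 0.053906 + 0.032 = 0.085906

8.59%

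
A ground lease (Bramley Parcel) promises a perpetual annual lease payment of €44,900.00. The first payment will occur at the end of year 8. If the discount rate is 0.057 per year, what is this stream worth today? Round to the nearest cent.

€534375.54

Value at end of year 7: C / r = €44,900.00 / 0.057 = €787,719.2982
Discount to today: PV = €787,719.2982 / (1 + 0.057)^7 = €787,719.2982 / 1.474093 = €534,375.54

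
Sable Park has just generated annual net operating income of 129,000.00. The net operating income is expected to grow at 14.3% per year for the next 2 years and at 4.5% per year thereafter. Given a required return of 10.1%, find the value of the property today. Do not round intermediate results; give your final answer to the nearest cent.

2867343.86

D_1 = 147447.00000
D_2 = 168531.92100
Terminal value at year 2: TV = D_2×(1+g_2)/(r−g_2) = 176115.85745/0.056 = 3144926.02580
P_0 = D_1/(1+r)^1 + D_2/(1+r)^2 + TV/(1+r)^2
    = 133920.98093 + 139029.68320 + 2594393.19536 = 2867343.85948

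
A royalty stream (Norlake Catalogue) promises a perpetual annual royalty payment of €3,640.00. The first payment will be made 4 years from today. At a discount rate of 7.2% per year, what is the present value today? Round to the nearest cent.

€41037.84

Value at end of year 3: C / r = €3,640.00 / 0.072 = €50,555.5556
Discount to today: PV = €50,555.5556 / (1 + 0.072)^3 = €50,555.5556 / 1.231925 = €41,037.84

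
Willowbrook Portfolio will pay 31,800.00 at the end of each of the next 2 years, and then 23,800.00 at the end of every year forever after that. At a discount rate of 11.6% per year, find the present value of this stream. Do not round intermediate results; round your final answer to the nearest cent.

PV of 2-year annuity: 31,800.00 × [1 − (1+0.116)^−2] / 0.116 = 54027.44055
Perpetuity value at year 2: 23,800.00 / 0.116 = 205172.41379
PV of perpetuity: 205172.41379 / (1+0.116)^2 = 164736.78219
Total PV = 54027.44055 + 164736.78219 = 218764.22274

218764.22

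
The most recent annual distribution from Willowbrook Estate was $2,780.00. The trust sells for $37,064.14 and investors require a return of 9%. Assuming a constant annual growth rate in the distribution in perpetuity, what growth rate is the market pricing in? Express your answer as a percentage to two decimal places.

P = D₀(1+g)/(r−g) ⇒ P(r−g) = D₀(1+g) ⇒ g(P+D₀) = P·r − D₀
g = (P·r − D₀)/(P + D₀) = ($37,064.14×0.09 − $2,780.00) / ($37,064.14 + $2,780.00) = 0.013949

1.39%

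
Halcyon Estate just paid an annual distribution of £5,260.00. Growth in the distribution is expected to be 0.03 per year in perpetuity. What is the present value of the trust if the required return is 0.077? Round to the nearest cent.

£115272.34

D₁ = D₀ × (1 + g) = £5,260.00 × 1.03 = £5,417.8000
Growing perpetuity: P = D₁ / (r − g) = £5,417.8000 / (0.077 − 0.03) = £115,272.34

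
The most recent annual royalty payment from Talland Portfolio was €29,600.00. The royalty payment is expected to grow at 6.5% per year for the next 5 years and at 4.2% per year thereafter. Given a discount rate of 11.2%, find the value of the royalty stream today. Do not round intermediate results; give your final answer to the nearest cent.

D_1 = 31524.00000
D_2 = 33573.06000
D_3 = 35755.30890
D_4 = 38079.40398
D_5 = 40554.56524
Terminal value at year 5: TV = D_5×(1+g_2)/(r−g_2) = 42257.85698/0.07 = 603683.67110
P_0 = D_1/(1+r)^1 + D_2/(1+r)^2 + D_3/(1+r)^3 + D_4/(1+r)^4 + D_5/(1+r)^5 + TV/(1+r)^5
    = 28348.92086 + 27150.72007 + 26003.16266 + 24904.10812 + 23851.50643 + 355046.70999 = 485305.12813

€485305.13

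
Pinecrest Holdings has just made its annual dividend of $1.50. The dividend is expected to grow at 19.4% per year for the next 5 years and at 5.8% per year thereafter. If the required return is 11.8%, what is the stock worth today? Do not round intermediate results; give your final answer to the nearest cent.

$45.92

D_1 = 1.79100
D_2 = 2.13845
D_3 = 2.55331
D_4 = 3.04866
D_5 = 3.64010
Terminal value at year 5: TV = D_5×(1+g_2)/(r−g_2) = 3.85122/0.06 = 64.18703
P_0 = D_1/(1+r)^1 + D_2/(1+r)^2 + D_3/(1+r)^3 + D_4/(1+r)^4 + D_5/(1+r)^5 + TV/(1+r)^5
    = 1.60197 + 1.71087 + 1.82717 + 1.95138 + 2.08403 + 36.74839 = 45.92380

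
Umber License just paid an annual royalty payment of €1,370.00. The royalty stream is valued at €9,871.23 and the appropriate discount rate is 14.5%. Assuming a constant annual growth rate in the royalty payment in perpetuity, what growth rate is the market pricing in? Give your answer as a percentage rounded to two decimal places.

0.55%

P = D₀(1+g)/(r−g) ⇒ P(r−g) = D₀(1+g) ⇒ g(P+D₀) = P·r − D₀
g = (P·r − D₀)/(P + D₀) = (€9,871.23×0.145 − €1,370.00) / (€9,871.23 + €1,370.00) = 0.005456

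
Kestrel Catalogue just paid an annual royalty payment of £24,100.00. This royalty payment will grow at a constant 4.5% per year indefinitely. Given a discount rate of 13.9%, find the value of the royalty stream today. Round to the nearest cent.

£267920.21

D₁ = D₀ × (1 + g) = £24,100.00 × 1.045 = £25,184.5000
Growing perpetuity: P = D₁ / (r − g) = £25,184.5000 / (0.139 − 0.045) = £267,920.21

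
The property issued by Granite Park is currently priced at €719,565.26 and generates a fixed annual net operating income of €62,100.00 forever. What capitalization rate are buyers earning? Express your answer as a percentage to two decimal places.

8.63%

P = C/r ⇒ r = C/P = €62,100.00/€719,565.26 = 0.086302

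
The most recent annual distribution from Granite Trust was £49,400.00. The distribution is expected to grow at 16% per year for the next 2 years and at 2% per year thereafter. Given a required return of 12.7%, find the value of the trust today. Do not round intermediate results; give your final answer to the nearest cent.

£602079.53

D_1 = 57304.00000
D_2 = 66472.64000
Terminal value at year 2: TV = D_2×(1+g_2)/(r−g_2) = 67802.09280/0.107 = 633664.41869
P_0 = D_1/(1+r)^1 + D_2/(1+r)^2 + TV/(1+r)^2
    = 50846.49512 + 52335.34546 + 498897.68574 = 602079.52632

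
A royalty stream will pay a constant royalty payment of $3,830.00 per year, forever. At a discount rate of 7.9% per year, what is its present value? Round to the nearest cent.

$48481.01

Level perpetuity: PV = C / r = $3,830.00 / 0.079 = $48,481.01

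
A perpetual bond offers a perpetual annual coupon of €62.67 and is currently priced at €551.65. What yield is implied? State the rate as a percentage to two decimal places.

11.36%

P = C/r ⇒ r = C/P = €62.67/€551.65 = 0.113605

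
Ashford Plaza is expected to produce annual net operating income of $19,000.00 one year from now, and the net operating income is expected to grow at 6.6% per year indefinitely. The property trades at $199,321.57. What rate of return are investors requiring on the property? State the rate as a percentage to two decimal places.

16.13%

P = D₁/(r − g) ⇒ r = D₁/P + g = $19,000.0000/$199,321.57 + 0.066 = 0.095323 + 0.066 = 0.161323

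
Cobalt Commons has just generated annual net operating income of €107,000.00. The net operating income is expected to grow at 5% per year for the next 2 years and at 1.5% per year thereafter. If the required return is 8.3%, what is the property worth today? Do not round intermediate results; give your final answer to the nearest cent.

D_1 = 112350.00000
D_2 = 117967.50000
Terminal value at year 2: TV = D_2×(1+g_2)/(r−g_2) = 119737.01250/0.068 = 1760838.41912
P_0 = D_1/(1+r)^1 + D_2/(1+r)^2 + TV/(1+r)^2
    = 103739.61219 + 100578.57137 + 1501283.08742 = 1705601.27098

€1705601.27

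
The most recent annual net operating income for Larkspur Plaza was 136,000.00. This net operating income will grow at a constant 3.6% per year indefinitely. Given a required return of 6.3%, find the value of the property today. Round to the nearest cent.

5218370.37

D₁ = D₀ × (1 + g) = 136,000.00 × 1.036 = 140,896.0000
Growing perpetuity: P = D₁ / (r − g) = 140,896.0000 / (0.063 − 0.036) = 5,218,370.37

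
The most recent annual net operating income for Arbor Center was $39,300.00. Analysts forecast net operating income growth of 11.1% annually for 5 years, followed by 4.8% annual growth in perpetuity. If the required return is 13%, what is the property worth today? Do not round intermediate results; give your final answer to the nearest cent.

D_1 = 43662.30000
D_2 = 48508.81530
D_3 = 53893.29380
D_4 = 59875.44941
D_5 = 66521.62429
Terminal value at year 5: TV = D_5×(1+g_2)/(r−g_2) = 69714.66226/0.082 = 850178.80806
P_0 = D_1/(1+r)^1 + D_2/(1+r)^2 + D_3/(1+r)^3 + D_4/(1+r)^4 + D_5/(1+r)^5 + TV/(1+r)^5
    = 38639.20354 + 37989.51782 + 37350.75601 + 36722.73445 + 36105.27254 + 461442.99545 = 648250.47981

$648250.48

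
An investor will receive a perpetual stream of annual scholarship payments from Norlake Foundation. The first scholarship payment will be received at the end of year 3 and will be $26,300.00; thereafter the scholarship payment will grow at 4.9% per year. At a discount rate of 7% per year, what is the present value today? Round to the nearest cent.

Value at end of year 2: C₁ / (r − g) = $26,300.00 / (0.07 − 0.049) = $1,252,380.9524
Discount to today: PV = $1,252,380.9524 / (1 + 0.07)^2 = $1,252,380.9524 / 1.144900 = $1,093,878.03

$1093878.03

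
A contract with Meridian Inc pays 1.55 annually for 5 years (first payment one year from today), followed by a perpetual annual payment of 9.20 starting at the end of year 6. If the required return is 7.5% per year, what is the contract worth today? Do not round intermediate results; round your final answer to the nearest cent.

91.72

PV of 5-year annuity: 1.55 × [1 − (1+0.075)^−5] / 0.075 = 6.27112
Perpetuity value at year 5: 9.20 / 0.075 = 122.66667
PV of perpetuity: 122.66667 / (1+0.075)^5 = 85.44453
Total PV = 6.27112 + 85.44453 = 91.71565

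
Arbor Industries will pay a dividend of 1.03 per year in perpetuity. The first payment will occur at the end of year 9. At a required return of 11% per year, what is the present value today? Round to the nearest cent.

4.06

Value at end of year 8: C / r = 1.03 / 0.11 = 9.3636
Discount to today: PV = 9.3636 / (1 + 0.11)^8 = 9.3636 / 2.304538 = 4.06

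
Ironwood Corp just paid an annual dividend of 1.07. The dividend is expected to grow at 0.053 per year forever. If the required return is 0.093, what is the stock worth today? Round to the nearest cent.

D₁ = D₀ × (1 + g) = 1.07 × 1.053 = 1.1267
Growing perpetuity: P = D₁ / (r − g) = 1.1267 / (0.093 − 0.053) = 28.17

28.17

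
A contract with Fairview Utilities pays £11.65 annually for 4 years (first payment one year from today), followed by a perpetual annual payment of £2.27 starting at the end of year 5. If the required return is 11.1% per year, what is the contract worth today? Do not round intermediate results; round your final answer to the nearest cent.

£49.49

PV of 4-year annuity: £11.65 × [1 − (1+0.111)^−4] / 0.111 = 36.06646
Perpetuity value at year 4: £2.27 / 0.111 = 20.45045
PV of perpetuity: 20.45045 / (1+0.111)^4 = 13.42291
Total PV = 36.06646 + 13.42291 = 49.48937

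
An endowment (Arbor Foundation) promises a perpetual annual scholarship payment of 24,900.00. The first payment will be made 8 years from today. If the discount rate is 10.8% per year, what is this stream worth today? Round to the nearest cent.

112459.79

Value at end of year 7: C / r = 24,900.00 / 0.108 = 230,555.5556
Discount to today: PV = 230,555.5556 / (1 + 0.108)^7 = 230,555.5556 / 2.050115 = 112,459.79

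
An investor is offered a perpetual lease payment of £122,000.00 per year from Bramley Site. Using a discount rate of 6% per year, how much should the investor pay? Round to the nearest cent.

£2033333.33

Level perpetuity: PV = C / r = £122,000.00 / 0.06 = £2,033,333.33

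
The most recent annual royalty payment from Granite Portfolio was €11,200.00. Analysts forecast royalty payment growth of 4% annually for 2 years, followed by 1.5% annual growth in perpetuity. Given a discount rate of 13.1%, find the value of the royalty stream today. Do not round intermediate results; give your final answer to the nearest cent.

D_1 = 11648.00000
D_2 = 12113.92000
Terminal value at year 2: TV = D_2×(1+g_2)/(r−g_2) = 12295.62880/0.116 = 105996.80000
P_0 = D_1/(1+r)^1 + D_2/(1+r)^2 + TV/(1+r)^2
    = 10298.85057 + 9470.20743 + 82864.31497 = 102633.37297

€102633.37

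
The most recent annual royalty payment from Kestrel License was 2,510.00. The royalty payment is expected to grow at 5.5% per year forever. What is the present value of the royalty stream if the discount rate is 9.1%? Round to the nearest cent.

73556.94

D₁ = D₀ × (1 + g) = 2,510.00 × 1.055 = 2,648.0500
Growing perpetuity: P = D₁ / (r − g) = 2,648.0500 / (0.091 − 0.055) = 73,556.94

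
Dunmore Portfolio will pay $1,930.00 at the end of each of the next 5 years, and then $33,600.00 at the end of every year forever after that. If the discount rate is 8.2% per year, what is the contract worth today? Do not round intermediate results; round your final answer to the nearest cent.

PV of 5-year annuity: $1,930.00 × [1 − (1+0.082)^−5] / 0.082 = 7665.48081
Perpetuity value at year 5: $33,600.00 / 0.082 = 409756.09756
PV of perpetuity: 409756.09756 / (1+0.082)^5 = 276305.23998
Total PV = 7665.48081 + 276305.23998 = 283970.72079

$283970.72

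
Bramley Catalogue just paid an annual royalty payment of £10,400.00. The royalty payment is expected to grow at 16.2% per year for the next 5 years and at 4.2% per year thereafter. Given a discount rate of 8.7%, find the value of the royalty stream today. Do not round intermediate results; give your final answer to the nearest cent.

£399986.13

D_1 = 12084.80000
D_2 = 14042.53760
D_3 = 16317.42869
D_4 = 18960.85214
D_5 = 22032.51019
Terminal value at year 5: TV = D_5×(1+g_2)/(r−g_2) = 22957.87561/0.045 = 510175.01363
P_0 = D_1/(1+r)^1 + D_2/(1+r)^2 + D_3/(1+r)^3 + D_4/(1+r)^4 + D_5/(1+r)^5 + TV/(1+r)^5
    = 11117.57130 + 11884.65303 + 12704.66129 + 13581.24786 + 14518.31648 + 336179.68377 = 399986.13373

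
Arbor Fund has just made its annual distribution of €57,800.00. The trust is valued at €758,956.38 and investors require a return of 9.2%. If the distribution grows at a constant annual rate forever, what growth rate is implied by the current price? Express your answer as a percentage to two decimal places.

P = D₀(1+g)/(r−g) ⇒ P(r−g) = D₀(1+g) ⇒ g(P+D₀) = P·r − D₀
g = (P·r − D₀)/(P + D₀) = (€758,956.38×0.092 − €57,800.00) / (€758,956.38 + €57,800.00) = 0.014722

1.47%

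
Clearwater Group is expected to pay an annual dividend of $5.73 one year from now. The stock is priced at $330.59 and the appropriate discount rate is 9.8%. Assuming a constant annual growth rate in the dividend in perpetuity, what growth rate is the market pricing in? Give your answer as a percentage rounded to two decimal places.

8.07%

P = D₁/(r−g) ⇒ g = r − D₁/P = 0.098 − $5.73/$330.59 = 0.080667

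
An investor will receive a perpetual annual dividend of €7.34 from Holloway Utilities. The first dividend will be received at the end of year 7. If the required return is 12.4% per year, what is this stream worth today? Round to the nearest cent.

€29.35

Value at end of year 6: C / r = €7.34 / 0.124 = €59.1935
Discount to today: PV = €59.1935 / (1 + 0.124)^6 = €59.1935 / 2.016498 = €29.35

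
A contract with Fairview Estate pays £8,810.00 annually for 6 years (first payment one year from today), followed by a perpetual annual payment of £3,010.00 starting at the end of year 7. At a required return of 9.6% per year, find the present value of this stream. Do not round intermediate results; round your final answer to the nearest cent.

PV of 6-year annuity: £8,810.00 × [1 − (1+0.096)^−6] / 0.096 = 38823.83423
Perpetuity value at year 6: £3,010.00 / 0.096 = 31354.16667
PV of perpetuity: 31354.16667 / (1+0.096)^6 = 18089.72387
Total PV = 38823.83423 + 18089.72387 = 56913.55810

£56913.56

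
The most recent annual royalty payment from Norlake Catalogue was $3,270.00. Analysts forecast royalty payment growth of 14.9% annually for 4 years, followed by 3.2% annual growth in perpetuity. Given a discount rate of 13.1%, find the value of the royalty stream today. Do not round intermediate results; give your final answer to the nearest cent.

D_1 = 3757.23000
D_2 = 4317.05727
D_3 = 4960.29880
D_4 = 5699.38332
Terminal value at year 4: TV = D_4×(1+g_2)/(r−g_2) = 5881.76359/0.099 = 59411.75345
P_0 = D_1/(1+r)^1 + D_2/(1+r)^2 + D_3/(1+r)^3 + D_4/(1+r)^4 + TV/(1+r)^4
    = 3322.04244 + 3374.91314 + 3428.62529 + 3483.19227 + 36309.64062 = 49918.41376

$49918.41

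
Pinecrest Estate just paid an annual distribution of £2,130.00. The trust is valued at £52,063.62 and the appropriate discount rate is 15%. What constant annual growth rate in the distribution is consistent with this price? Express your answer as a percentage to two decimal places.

P = D₀(1+g)/(r−g) ⇒ P(r−g) = D₀(1+g) ⇒ g(P+D₀) = P·r − D₀
g = (P·r − D₀)/(P + D₀) = (£52,063.62×0.15 − £2,130.00) / (£52,063.62 + £2,130.00) = 0.104801

10.48%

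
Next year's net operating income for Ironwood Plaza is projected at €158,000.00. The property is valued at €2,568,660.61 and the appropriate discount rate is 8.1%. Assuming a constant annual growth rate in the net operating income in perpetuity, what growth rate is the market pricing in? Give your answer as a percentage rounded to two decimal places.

P = D₁/(r−g) ⇒ g = r − D₁/P = 0.081 − €158,000.00/€2,568,660.61 = 0.019489

1.95%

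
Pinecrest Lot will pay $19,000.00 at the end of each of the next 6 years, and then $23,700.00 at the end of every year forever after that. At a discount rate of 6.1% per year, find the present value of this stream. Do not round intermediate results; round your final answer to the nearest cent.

PV of 6-year annuity: $19,000.00 × [1 − (1+0.061)^−6] / 0.061 = 93136.33661
Perpetuity value at year 6: $23,700.00 / 0.061 = 388524.59016
PV of perpetuity: 388524.59016 / (1+0.061)^6 = 272349.26502
Total PV = 93136.33661 + 272349.26502 = 365485.60163

$365485.60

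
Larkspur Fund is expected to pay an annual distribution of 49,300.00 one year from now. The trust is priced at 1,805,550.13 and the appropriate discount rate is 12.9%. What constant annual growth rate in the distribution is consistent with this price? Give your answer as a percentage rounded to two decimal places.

P = D₁/(r−g) ⇒ g = r − D₁/P = 0.129 − 49,300.00/1,805,550.13 = 0.101695

10.17%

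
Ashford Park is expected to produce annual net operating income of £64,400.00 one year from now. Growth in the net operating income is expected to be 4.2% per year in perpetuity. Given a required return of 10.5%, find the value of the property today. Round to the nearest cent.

Growing perpetuity: P = D₁ / (r − g) = £64,400.0000 / (0.105 − 0.042) = £1,022,222.22

£1022222.22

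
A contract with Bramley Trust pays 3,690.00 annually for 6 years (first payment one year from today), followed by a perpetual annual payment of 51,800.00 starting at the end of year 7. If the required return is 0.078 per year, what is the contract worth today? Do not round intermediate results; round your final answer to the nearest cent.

440339.94

PV of 6-year annuity: 3,690.00 × [1 − (1+0.078)^−6] / 0.078 = 17162.42090
Perpetuity value at year 6: 51,800.00 / 0.078 = 664102.56410
PV of perpetuity: 664102.56410 / (1+0.078)^6 = 423177.52279
Total PV = 17162.42090 + 423177.52279 = 440339.94369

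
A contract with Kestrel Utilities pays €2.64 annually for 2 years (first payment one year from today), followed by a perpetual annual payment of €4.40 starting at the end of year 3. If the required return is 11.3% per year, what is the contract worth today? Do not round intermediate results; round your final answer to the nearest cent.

PV of 2-year annuity: €2.64 × [1 − (1+0.113)^−2] / 0.113 = 4.50312
Perpetuity value at year 2: €4.40 / 0.113 = 38.93805
PV of perpetuity: 38.93805 / (1+0.113)^2 = 31.43286
Total PV = 4.50312 + 31.43286 = 35.93598

€35.94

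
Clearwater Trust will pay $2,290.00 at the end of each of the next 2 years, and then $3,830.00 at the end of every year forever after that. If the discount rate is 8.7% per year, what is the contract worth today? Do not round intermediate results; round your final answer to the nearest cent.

$41302.89

PV of 2-year annuity: $2,290.00 × [1 − (1+0.087)^−2] / 0.087 = 4044.81668
Perpetuity value at year 2: $3,830.00 / 0.087 = 44022.98851
PV of perpetuity: 44022.98851 / (1+0.087)^2 = 37258.07677
Total PV = 4044.81668 + 37258.07677 = 41302.89345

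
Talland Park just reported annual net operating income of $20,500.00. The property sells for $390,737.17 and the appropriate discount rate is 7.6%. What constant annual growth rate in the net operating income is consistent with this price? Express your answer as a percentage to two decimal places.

2.24%

P = D₀(1+g)/(r−g) ⇒ P(r−g) = D₀(1+g) ⇒ g(P+D₀) = P·r − D₀
g = (P·r − D₀)/(P + D₀) = ($390,737.17×0.076 − $20,500.00) / ($390,737.17 + $20,500.00) = 0.022362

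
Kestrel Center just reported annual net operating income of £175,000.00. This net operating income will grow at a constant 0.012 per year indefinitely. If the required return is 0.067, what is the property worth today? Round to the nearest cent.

D₁ = D₀ × (1 + g) = £175,000.00 × 1.012 = £177,100.0000
Growing perpetuity: P = D₁ / (r − g) = £177,100.0000 / (0.067 − 0.012) = £3,220,000.00

£3220000.00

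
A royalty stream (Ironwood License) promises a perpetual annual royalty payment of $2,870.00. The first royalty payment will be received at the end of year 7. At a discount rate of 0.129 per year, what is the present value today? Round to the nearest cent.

Value at end of year 6: C / r = $2,870.00 / 0.129 = $22,248.0620
Discount to today: PV = $22,248.0620 / (1 + 0.129)^6 = $22,248.0620 / 2.070922 = $10,743.07

$10743.07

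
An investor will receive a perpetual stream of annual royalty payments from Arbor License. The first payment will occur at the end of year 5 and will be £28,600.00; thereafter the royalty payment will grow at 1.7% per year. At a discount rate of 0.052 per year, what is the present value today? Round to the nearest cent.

Value at end of year 4: C₁ / (r − g) = £28,600.00 / (0.052 − 0.017) = £817,142.8571
Discount to today: PV = £817,142.8571 / (1 + 0.052)^4 = £817,142.8571 / 1.224794 = £667,167.73

£667167.73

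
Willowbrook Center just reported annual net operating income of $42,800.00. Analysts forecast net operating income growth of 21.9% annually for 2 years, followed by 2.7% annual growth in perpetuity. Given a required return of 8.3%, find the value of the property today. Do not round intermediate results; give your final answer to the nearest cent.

D_1 = 52173.20000
D_2 = 63599.13080
Terminal value at year 2: TV = D_2×(1+g_2)/(r−g_2) = 65316.30733/0.056 = 1166362.63092
P_0 = D_1/(1+r)^1 + D_2/(1+r)^2 + TV/(1+r)^2
    = 48174.69991 + 54224.33905 + 994435.64644 = 1096834.68540

$1096834.69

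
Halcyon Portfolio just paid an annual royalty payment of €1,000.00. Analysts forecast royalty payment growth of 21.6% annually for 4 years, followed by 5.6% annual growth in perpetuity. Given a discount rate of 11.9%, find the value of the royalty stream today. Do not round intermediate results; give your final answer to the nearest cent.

D_1 = 1216.00000
D_2 = 1478.65600
D_3 = 1798.04570
D_4 = 2186.42357
Terminal value at year 4: TV = D_4×(1+g_2)/(r−g_2) = 2308.86329/0.063 = 36648.62359
P_0 = D_1/(1+r)^1 + D_2/(1+r)^2 + D_3/(1+r)^3 + D_4/(1+r)^4 + TV/(1+r)^4
    = 1086.68454 + 1180.88329 + 1283.24761 + 1394.48534 + 23374.23050 = 28319.53128

€28319.53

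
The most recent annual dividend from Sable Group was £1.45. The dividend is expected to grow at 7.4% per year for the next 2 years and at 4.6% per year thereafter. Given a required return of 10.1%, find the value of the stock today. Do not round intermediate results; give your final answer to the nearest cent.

£29.03

D_1 = 1.55730
D_2 = 1.67254
Terminal value at year 2: TV = D_2×(1+g_2)/(r−g_2) = 1.74948/0.055 = 31.80867
P_0 = D_1/(1+r)^1 + D_2/(1+r)^2 + TV/(1+r)^2
    = 1.41444 + 1.37975 + 26.24043 = 29.03462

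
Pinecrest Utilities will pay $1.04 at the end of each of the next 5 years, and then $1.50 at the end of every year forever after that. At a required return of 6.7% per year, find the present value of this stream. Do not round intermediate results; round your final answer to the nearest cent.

PV of 5-year annuity: $1.04 × [1 − (1+0.067)^−5] / 0.067 = 4.29868
Perpetuity value at year 5: $1.50 / 0.067 = 22.38806
PV of perpetuity: 22.38806 / (1+0.067)^5 = 16.18804
Total PV = 4.29868 + 16.18804 = 20.48672

$20.49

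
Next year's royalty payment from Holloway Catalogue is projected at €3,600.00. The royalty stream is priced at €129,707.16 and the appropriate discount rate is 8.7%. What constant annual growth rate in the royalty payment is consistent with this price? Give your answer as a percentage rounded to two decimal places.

5.92%

P = D₁/(r−g) ⇒ g = r − D₁/P = 0.087 − €3,600.00/€129,707.16 = 0.059245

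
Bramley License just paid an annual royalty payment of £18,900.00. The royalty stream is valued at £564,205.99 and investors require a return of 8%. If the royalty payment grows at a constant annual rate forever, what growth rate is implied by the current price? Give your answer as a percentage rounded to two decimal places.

4.50%

P = D₀(1+g)/(r−g) ⇒ P(r−g) = D₀(1+g) ⇒ g(P+D₀) = P·r − D₀
g = (P·r − D₀)/(P + D₀) = (£564,205.99×0.08 − £18,900.00) / (£564,205.99 + £18,900.00) = 0.044994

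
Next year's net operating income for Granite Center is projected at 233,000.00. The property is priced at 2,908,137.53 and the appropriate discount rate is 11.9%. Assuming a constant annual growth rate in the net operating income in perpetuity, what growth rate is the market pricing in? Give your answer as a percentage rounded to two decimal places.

P = D₁/(r−g) ⇒ g = r − D₁/P = 0.119 − 233,000.00/2,908,137.53 = 0.038880

3.89%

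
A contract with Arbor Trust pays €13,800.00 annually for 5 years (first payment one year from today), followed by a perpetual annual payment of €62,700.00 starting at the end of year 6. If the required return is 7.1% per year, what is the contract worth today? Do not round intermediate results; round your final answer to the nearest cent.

€683134.64

PV of 5-year annuity: €13,800.00 × [1 − (1+0.071)^−5] / 0.071 = 56431.54518
Perpetuity value at year 5: €62,700.00 / 0.071 = 883098.59155
PV of perpetuity: 883098.59155 / (1+0.071)^5 = 626703.09279
Total PV = 56431.54518 + 626703.09279 = 683134.63797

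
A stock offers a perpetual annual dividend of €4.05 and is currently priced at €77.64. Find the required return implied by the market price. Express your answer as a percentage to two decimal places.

P = C/r ⇒ r = C/P = €4.05/€77.64 = 0.052164

5.22%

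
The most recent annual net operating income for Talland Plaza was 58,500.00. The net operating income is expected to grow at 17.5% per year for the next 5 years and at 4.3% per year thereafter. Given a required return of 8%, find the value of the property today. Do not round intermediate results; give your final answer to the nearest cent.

D_1 = 68737.50000
D_2 = 80766.56250
D_3 = 94900.71094
D_4 = 111508.33535
D_5 = 131022.29404
Terminal value at year 5: TV = D_5×(1+g_2)/(r−g_2) = 136656.25268/0.037 = 3693412.23464
P_0 = D_1/(1+r)^1 + D_2/(1+r)^2 + D_3/(1+r)^3 + D_4/(1+r)^4 + D_5/(1+r)^5 + TV/(1+r)^5
    = 63645.83333 + 69244.30941 + 75335.24404 + 81961.95532 + 89171.57176 + 2513674.30662 = 2893033.22048

2893033.22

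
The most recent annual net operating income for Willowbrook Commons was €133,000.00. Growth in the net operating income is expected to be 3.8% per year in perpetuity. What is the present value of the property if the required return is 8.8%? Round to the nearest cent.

D₁ = D₀ × (1 + g) = €133,000.00 × 1.038 = €138,054.0000
Growing perpetuity: P = D₁ / (r − g) = €138,054.0000 / (0.088 − 0.038) = €2,761,080.00

€2761080.00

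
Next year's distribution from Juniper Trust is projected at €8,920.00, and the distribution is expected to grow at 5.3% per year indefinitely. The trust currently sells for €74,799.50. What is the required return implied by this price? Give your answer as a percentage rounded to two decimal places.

17.23%

P = D₁/(r − g) ⇒ r = D₁/P + g = €8,920.0000/€74,799.50 + 0.053 = 0.119252 + 0.053 = 0.172252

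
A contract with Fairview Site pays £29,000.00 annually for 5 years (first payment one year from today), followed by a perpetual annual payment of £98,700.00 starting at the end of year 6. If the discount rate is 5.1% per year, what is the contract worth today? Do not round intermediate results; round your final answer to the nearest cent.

PV of 5-year annuity: £29,000.00 × [1 − (1+0.051)^−5] / 0.051 = 125208.50871
Perpetuity value at year 5: £98,700.00 / 0.051 = 1935294.11765
PV of perpetuity: 1935294.11765 / (1+0.051)^5 = 1509153.43455
Total PV = 125208.50871 + 1509153.43455 = 1634361.94326

£1634361.94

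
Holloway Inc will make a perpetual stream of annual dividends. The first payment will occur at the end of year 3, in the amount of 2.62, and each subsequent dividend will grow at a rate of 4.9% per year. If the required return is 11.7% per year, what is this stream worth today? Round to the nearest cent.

30.88

Value at end of year 2: C₁ / (r − g) = 2.62 / (0.117 − 0.049) = 38.5294
Discount to today: PV = 38.5294 / (1 + 0.117)^2 = 38.5294 / 1.247689 = 30.88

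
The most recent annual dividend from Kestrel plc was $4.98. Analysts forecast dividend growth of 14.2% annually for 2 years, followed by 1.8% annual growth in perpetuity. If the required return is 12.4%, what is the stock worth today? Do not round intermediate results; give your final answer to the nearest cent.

D_1 = 5.68716
D_2 = 6.49474
Terminal value at year 2: TV = D_2×(1+g_2)/(r−g_2) = 6.61164/0.106 = 62.37398
P_0 = D_1/(1+r)^1 + D_2/(1+r)^2 + TV/(1+r)^2
    = 5.05975 + 5.14078 + 49.37088 = 59.57141

$59.57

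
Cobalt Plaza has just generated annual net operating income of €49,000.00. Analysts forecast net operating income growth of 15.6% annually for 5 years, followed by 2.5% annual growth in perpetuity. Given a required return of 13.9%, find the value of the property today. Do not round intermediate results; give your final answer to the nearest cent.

€730635.67

D_1 = 56644.00000
D_2 = 65480.46400
D_3 = 75695.41638
D_4 = 87503.90134
D_5 = 101154.50995
Terminal value at year 5: TV = D_5×(1+g_2)/(r−g_2) = 103683.37270/0.114 = 909503.26928
P_0 = D_1/(1+r)^1 + D_2/(1+r)^2 + D_3/(1+r)^3 + D_4/(1+r)^4 + D_5/(1+r)^5 + TV/(1+r)^5
    = 49731.34328 + 50473.60214 + 51226.93948 + 51991.52067 + 52767.51352 + 474444.74872 = 730635.66781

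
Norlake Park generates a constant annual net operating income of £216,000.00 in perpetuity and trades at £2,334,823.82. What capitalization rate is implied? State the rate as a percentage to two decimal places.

9.25%

P = C/r ⇒ r = C/P = £216,000.00/£2,334,823.82 = 0.092512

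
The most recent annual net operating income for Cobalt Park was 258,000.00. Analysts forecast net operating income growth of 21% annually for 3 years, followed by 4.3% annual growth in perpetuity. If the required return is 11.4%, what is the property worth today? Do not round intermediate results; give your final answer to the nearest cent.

5771984.50

D_1 = 312180.00000
D_2 = 377737.80000
D_3 = 457062.73800
Terminal value at year 3: TV = D_3×(1+g_2)/(r−g_2) = 476716.43573/0.071 = 6714315.99625
P_0 = D_1/(1+r)^1 + D_2/(1+r)^2 + D_3/(1+r)^3 + TV/(1+r)^3
    = 280233.39318 + 304382.76997 + 330613.24207 + 4856755.09120 = 5771984.49641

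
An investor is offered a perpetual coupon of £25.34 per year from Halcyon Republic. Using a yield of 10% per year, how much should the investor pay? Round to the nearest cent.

£253.40

Level perpetuity: PV = C / r = £25.34 / 0.1 = £253.40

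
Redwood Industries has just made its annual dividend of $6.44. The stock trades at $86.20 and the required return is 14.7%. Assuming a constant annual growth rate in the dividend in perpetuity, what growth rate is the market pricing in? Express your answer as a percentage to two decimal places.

P = D₀(1+g)/(r−g) ⇒ P(r−g) = D₀(1+g) ⇒ g(P+D₀) = P·r − D₀
g = (P·r − D₀)/(P + D₀) = ($86.20×0.147 − $6.44) / ($86.20 + $6.44) = 0.067265

6.73%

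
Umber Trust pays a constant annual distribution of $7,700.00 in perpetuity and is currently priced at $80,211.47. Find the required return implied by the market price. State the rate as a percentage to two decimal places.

P = C/r ⇒ r = C/P = $7,700.00/$80,211.47 = 0.095996

9.60%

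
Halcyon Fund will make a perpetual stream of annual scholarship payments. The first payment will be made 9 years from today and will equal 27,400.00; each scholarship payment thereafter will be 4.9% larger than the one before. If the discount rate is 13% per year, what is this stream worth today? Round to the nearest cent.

127244.20

Value at end of year 8: C₁ / (r − g) = 27,400.00 / (0.13 − 0.049) = 338,271.6049
Discount to today: PV = 338,271.6049 / (1 + 0.13)^8 = 338,271.6049 / 2.658444 = 127,244.20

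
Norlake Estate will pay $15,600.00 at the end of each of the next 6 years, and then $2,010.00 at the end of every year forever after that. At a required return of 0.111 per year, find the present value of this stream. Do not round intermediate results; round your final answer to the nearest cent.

PV of 6-year annuity: $15,600.00 × [1 − (1+0.111)^−6] / 0.111 = 65806.70604
Perpetuity value at year 6: $2,010.00 / 0.111 = 18108.10811
PV of perpetuity: 18108.10811 / (1+0.111)^6 = 9629.16714
Total PV = 65806.70604 + 9629.16714 = 75435.87318

$75435.87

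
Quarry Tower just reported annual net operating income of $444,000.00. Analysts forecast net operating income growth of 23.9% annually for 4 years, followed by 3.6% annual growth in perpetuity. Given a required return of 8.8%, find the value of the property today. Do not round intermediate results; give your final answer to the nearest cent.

$17360617.81

D_1 = 550116.00000
D_2 = 681593.72400
D_3 = 844494.62404
D_4 = 1046328.83918
Terminal value at year 4: TV = D_4×(1+g_2)/(r−g_2) = 1083996.67739/0.052 = 20846089.94983
P_0 = D_1/(1+r)^1 + D_2/(1+r)^2 + D_3/(1+r)^3 + D_4/(1+r)^4 + TV/(1+r)^4
    = 505621.32353 + 575794.87119 + 655707.57849 + 746711.11191 + 14876782.92184 = 17360617.80696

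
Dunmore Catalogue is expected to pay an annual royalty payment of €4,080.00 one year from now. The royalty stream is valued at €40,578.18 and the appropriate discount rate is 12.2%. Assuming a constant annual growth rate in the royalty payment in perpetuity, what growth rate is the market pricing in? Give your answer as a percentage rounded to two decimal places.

P = D₁/(r−g) ⇒ g = r − D₁/P = 0.122 − €4,080.00/€40,578.18 = 0.021453

2.15%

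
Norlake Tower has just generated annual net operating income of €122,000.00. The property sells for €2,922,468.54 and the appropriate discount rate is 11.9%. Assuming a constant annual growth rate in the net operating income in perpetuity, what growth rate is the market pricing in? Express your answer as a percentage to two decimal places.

7.42%

P = D₀(1+g)/(r−g) ⇒ P(r−g) = D₀(1+g) ⇒ g(P+D₀) = P·r − D₀
g = (P·r − D₀)/(P + D₀) = (€2,922,468.54×0.119 − €122,000.00) / (€2,922,468.54 + €122,000.00) = 0.074159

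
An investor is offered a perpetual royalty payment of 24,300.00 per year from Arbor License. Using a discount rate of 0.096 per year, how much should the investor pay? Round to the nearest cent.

253125.00

Level perpetuity: PV = C / r = 24,300.00 / 0.096 = 253,125.00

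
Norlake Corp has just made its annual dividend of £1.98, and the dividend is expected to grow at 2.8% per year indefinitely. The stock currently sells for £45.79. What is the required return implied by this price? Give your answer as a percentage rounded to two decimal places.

7.25%

D₁ = £1.98 × 1.028 = £2.0354
P = D₁/(r − g) ⇒ r = D₁/P + g = £2.0354/£45.79 + 0.028 = 0.044452 + 0.028 = 0.072452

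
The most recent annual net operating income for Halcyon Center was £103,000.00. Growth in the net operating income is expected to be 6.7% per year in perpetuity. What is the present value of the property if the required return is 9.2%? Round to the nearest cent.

D₁ = D₀ × (1 + g) = £103,000.00 × 1.067 = £109,901.0000
Growing perpetuity: P = D₁ / (r − g) = £109,901.0000 / (0.092 − 0.067) = £4,396,040.00

£4396040.00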